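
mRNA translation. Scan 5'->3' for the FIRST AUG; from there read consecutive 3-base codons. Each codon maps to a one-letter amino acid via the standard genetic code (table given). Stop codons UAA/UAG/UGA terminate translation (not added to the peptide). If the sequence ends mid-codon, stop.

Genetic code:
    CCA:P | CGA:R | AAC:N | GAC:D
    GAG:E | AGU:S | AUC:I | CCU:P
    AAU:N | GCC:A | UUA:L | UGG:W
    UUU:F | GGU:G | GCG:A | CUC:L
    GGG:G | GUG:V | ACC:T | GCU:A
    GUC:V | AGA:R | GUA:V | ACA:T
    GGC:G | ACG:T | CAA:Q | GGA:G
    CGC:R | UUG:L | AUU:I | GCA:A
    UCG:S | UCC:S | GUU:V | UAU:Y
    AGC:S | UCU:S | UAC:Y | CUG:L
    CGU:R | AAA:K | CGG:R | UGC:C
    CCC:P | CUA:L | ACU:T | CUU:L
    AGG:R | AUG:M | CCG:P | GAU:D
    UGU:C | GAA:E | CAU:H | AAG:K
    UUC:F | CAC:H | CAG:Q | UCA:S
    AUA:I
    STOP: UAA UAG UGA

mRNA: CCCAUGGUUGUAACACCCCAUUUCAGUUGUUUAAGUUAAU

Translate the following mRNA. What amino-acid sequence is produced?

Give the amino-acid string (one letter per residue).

Answer: MVVTPHFSCLS

Derivation:
start AUG at pos 3
pos 3: AUG -> M; peptide=M
pos 6: GUU -> V; peptide=MV
pos 9: GUA -> V; peptide=MVV
pos 12: ACA -> T; peptide=MVVT
pos 15: CCC -> P; peptide=MVVTP
pos 18: CAU -> H; peptide=MVVTPH
pos 21: UUC -> F; peptide=MVVTPHF
pos 24: AGU -> S; peptide=MVVTPHFS
pos 27: UGU -> C; peptide=MVVTPHFSC
pos 30: UUA -> L; peptide=MVVTPHFSCL
pos 33: AGU -> S; peptide=MVVTPHFSCLS
pos 36: UAA -> STOP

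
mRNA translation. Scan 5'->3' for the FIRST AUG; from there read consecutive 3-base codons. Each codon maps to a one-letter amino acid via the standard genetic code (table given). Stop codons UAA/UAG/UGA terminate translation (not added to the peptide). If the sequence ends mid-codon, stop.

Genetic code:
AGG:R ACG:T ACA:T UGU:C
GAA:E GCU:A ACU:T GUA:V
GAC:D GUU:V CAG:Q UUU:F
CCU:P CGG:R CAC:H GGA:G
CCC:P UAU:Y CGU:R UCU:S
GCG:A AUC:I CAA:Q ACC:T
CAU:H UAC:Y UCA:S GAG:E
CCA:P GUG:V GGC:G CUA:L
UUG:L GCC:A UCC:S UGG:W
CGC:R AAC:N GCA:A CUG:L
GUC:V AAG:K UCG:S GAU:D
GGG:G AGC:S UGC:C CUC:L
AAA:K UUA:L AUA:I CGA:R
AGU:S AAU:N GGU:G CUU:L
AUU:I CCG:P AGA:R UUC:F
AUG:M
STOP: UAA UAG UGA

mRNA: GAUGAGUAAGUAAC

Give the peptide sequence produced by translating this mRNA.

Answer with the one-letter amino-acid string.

start AUG at pos 1
pos 1: AUG -> M; peptide=M
pos 4: AGU -> S; peptide=MS
pos 7: AAG -> K; peptide=MSK
pos 10: UAA -> STOP

Answer: MSK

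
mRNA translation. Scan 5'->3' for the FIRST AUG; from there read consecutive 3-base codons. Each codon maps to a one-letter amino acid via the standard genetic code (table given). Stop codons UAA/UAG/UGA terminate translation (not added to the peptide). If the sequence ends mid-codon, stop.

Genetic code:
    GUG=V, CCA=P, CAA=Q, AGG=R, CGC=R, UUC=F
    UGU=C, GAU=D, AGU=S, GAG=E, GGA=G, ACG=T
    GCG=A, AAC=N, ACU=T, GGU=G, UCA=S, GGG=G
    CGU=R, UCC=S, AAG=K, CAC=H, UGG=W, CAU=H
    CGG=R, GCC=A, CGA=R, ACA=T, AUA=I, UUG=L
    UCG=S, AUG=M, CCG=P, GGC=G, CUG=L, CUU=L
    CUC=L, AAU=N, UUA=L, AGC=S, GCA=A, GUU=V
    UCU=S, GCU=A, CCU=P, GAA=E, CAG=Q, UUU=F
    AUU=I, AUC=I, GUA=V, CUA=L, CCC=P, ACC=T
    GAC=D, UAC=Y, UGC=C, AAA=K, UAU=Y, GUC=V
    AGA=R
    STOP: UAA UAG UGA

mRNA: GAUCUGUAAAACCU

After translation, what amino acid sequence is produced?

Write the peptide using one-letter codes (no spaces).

no AUG start codon found

Answer: (empty: no AUG start codon)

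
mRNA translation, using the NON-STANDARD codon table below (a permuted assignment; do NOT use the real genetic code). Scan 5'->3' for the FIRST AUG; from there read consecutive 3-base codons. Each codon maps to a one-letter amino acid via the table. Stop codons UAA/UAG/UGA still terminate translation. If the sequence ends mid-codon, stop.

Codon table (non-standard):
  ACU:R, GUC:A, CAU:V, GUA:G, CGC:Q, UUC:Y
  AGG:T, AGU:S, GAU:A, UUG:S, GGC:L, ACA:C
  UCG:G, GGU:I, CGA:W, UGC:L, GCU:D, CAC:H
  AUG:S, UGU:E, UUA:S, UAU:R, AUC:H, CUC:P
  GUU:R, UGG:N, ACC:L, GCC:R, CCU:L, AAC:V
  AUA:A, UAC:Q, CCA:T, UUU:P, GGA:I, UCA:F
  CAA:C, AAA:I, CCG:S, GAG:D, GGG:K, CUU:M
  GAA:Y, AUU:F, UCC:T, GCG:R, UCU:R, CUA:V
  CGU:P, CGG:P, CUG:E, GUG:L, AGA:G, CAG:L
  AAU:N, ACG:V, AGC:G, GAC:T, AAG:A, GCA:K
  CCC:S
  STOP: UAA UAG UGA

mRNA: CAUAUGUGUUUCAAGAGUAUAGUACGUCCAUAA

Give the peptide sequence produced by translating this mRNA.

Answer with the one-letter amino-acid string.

start AUG at pos 3
pos 3: AUG -> S; peptide=S
pos 6: UGU -> E; peptide=SE
pos 9: UUC -> Y; peptide=SEY
pos 12: AAG -> A; peptide=SEYA
pos 15: AGU -> S; peptide=SEYAS
pos 18: AUA -> A; peptide=SEYASA
pos 21: GUA -> G; peptide=SEYASAG
pos 24: CGU -> P; peptide=SEYASAGP
pos 27: CCA -> T; peptide=SEYASAGPT
pos 30: UAA -> STOP

Answer: SEYASAGPT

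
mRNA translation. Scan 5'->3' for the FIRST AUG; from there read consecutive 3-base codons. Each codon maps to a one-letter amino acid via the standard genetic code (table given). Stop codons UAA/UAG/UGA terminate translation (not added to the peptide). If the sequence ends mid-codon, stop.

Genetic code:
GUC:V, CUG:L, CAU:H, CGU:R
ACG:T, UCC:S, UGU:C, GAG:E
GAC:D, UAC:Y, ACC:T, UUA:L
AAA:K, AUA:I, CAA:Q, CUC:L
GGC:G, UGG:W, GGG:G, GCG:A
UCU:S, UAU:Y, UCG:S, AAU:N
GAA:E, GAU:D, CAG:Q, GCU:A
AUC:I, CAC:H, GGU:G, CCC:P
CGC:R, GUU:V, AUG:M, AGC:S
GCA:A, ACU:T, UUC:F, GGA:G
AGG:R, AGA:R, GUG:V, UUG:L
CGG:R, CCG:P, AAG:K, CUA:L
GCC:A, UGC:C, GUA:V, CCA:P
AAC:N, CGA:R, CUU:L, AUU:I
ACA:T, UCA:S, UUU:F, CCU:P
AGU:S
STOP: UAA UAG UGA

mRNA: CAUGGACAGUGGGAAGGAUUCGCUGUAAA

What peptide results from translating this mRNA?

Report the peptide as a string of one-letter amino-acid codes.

start AUG at pos 1
pos 1: AUG -> M; peptide=M
pos 4: GAC -> D; peptide=MD
pos 7: AGU -> S; peptide=MDS
pos 10: GGG -> G; peptide=MDSG
pos 13: AAG -> K; peptide=MDSGK
pos 16: GAU -> D; peptide=MDSGKD
pos 19: UCG -> S; peptide=MDSGKDS
pos 22: CUG -> L; peptide=MDSGKDSL
pos 25: UAA -> STOP

Answer: MDSGKDSL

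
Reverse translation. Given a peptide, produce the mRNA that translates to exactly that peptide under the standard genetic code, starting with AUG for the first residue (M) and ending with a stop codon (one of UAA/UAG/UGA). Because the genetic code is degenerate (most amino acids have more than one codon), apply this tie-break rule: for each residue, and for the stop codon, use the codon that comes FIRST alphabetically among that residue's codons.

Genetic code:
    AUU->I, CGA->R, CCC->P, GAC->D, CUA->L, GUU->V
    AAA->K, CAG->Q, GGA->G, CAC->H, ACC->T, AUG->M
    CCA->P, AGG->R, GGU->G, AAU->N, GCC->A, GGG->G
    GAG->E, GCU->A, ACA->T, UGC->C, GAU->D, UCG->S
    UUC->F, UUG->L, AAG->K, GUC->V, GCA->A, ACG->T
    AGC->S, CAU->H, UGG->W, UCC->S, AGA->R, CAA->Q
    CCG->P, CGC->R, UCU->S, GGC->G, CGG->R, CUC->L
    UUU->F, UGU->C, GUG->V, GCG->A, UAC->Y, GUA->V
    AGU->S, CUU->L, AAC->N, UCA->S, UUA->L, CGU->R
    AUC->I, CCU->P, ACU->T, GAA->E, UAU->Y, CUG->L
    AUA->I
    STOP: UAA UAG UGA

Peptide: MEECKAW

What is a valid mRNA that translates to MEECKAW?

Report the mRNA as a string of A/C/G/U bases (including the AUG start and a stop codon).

residue 1: M -> AUG (start codon)
residue 2: E codons sorted = GAA,GAG -> pick first = GAA
residue 3: E codons sorted = GAA,GAG -> pick first = GAA
residue 4: C codons sorted = UGC,UGU -> pick first = UGC
residue 5: K codons sorted = AAA,AAG -> pick first = AAA
residue 6: A codons sorted = GCA,GCC,GCG,GCU -> pick first = GCA
residue 7: W -> UGG (only codon)
terminator: stop codons sorted = UAA,UAG,UGA -> pick first = UAA

Answer: mRNA: AUGGAAGAAUGCAAAGCAUGGUAA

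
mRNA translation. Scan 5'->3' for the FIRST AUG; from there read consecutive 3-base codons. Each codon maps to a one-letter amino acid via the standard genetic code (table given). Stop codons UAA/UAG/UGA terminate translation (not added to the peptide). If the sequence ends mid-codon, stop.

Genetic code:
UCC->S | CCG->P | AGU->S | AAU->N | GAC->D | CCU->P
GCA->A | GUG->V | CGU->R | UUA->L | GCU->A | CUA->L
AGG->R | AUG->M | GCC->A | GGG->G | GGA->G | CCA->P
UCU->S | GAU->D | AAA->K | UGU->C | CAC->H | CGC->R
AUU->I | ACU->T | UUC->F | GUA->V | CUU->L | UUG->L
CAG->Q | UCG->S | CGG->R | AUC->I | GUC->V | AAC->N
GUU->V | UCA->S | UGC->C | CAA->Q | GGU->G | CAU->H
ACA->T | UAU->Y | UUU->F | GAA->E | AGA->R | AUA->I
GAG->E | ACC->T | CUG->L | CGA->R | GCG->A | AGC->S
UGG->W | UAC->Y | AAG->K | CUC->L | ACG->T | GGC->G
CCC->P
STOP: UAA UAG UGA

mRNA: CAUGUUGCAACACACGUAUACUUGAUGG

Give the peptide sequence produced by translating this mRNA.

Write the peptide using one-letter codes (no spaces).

Answer: MLQHTYT

Derivation:
start AUG at pos 1
pos 1: AUG -> M; peptide=M
pos 4: UUG -> L; peptide=ML
pos 7: CAA -> Q; peptide=MLQ
pos 10: CAC -> H; peptide=MLQH
pos 13: ACG -> T; peptide=MLQHT
pos 16: UAU -> Y; peptide=MLQHTY
pos 19: ACU -> T; peptide=MLQHTYT
pos 22: UGA -> STOP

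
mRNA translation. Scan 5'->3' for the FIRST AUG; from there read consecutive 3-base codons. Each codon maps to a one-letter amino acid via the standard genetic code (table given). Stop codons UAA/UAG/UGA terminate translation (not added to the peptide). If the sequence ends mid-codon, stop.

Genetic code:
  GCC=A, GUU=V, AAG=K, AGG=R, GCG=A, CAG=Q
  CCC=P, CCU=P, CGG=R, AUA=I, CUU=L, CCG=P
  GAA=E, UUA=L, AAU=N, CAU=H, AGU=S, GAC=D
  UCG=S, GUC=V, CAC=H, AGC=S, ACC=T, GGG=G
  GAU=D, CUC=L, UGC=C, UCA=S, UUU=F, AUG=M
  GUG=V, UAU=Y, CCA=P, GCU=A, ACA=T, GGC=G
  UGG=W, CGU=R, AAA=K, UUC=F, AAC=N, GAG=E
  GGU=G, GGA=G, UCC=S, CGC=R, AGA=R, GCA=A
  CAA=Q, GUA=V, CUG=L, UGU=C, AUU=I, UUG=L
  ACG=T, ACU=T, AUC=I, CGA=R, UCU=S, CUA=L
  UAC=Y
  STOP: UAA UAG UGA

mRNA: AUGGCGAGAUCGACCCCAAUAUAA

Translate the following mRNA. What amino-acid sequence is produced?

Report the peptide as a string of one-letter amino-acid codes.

Answer: MARSTPI

Derivation:
start AUG at pos 0
pos 0: AUG -> M; peptide=M
pos 3: GCG -> A; peptide=MA
pos 6: AGA -> R; peptide=MAR
pos 9: UCG -> S; peptide=MARS
pos 12: ACC -> T; peptide=MARST
pos 15: CCA -> P; peptide=MARSTP
pos 18: AUA -> I; peptide=MARSTPI
pos 21: UAA -> STOP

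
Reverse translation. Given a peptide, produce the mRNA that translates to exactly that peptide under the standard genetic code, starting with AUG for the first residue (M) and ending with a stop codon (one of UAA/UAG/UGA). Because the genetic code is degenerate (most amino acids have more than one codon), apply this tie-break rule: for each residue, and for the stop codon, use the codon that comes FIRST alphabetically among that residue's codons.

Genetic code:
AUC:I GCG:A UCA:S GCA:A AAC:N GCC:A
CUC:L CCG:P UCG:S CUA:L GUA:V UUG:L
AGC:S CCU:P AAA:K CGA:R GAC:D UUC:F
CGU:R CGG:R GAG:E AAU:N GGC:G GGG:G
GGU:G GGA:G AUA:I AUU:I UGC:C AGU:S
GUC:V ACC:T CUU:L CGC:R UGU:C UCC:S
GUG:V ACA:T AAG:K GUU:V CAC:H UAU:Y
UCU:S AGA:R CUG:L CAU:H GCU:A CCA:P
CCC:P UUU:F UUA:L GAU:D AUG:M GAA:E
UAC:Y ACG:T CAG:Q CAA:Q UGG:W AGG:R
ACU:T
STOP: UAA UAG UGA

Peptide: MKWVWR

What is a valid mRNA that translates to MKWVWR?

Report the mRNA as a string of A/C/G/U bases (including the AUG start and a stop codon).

Answer: mRNA: AUGAAAUGGGUAUGGAGAUAA

Derivation:
residue 1: M -> AUG (start codon)
residue 2: K codons sorted = AAA,AAG -> pick first = AAA
residue 3: W -> UGG (only codon)
residue 4: V codons sorted = GUA,GUC,GUG,GUU -> pick first = GUA
residue 5: W -> UGG (only codon)
residue 6: R codons sorted = AGA,AGG,CGA,CGC,CGG,CGU -> pick first = AGA
terminator: stop codons sorted = UAA,UAG,UGA -> pick first = UAA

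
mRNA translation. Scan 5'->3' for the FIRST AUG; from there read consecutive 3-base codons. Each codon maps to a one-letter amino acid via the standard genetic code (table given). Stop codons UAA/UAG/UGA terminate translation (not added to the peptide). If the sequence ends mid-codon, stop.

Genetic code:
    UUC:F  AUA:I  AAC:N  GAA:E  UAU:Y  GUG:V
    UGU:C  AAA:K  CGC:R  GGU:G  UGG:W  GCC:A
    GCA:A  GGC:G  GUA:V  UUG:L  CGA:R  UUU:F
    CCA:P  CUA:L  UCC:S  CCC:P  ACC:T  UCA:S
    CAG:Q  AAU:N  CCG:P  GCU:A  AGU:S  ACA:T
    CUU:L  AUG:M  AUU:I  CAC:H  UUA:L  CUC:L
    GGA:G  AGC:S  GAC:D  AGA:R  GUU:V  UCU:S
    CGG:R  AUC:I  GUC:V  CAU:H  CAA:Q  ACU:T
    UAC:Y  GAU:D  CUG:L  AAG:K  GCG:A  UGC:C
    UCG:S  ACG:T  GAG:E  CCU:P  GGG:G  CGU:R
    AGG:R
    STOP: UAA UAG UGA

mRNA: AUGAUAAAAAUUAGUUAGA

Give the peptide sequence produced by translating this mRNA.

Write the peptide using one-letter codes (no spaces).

Answer: MIKIS

Derivation:
start AUG at pos 0
pos 0: AUG -> M; peptide=M
pos 3: AUA -> I; peptide=MI
pos 6: AAA -> K; peptide=MIK
pos 9: AUU -> I; peptide=MIKI
pos 12: AGU -> S; peptide=MIKIS
pos 15: UAG -> STOP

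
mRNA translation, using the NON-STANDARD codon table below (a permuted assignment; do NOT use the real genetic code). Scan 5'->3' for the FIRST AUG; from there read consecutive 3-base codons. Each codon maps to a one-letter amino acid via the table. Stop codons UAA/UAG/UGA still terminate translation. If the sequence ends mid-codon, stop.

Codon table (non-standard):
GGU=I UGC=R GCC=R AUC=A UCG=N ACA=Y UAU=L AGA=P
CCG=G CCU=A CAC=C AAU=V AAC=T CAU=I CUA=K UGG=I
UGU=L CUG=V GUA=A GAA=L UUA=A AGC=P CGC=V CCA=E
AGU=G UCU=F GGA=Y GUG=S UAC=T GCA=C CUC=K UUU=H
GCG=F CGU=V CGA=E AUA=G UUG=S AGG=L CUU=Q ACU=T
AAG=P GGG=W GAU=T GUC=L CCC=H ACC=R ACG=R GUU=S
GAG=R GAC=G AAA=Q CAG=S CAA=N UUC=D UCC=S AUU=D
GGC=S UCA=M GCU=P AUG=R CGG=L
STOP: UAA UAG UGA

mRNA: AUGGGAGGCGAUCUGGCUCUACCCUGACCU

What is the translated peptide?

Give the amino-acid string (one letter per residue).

start AUG at pos 0
pos 0: AUG -> R; peptide=R
pos 3: GGA -> Y; peptide=RY
pos 6: GGC -> S; peptide=RYS
pos 9: GAU -> T; peptide=RYST
pos 12: CUG -> V; peptide=RYSTV
pos 15: GCU -> P; peptide=RYSTVP
pos 18: CUA -> K; peptide=RYSTVPK
pos 21: CCC -> H; peptide=RYSTVPKH
pos 24: UGA -> STOP

Answer: RYSTVPKH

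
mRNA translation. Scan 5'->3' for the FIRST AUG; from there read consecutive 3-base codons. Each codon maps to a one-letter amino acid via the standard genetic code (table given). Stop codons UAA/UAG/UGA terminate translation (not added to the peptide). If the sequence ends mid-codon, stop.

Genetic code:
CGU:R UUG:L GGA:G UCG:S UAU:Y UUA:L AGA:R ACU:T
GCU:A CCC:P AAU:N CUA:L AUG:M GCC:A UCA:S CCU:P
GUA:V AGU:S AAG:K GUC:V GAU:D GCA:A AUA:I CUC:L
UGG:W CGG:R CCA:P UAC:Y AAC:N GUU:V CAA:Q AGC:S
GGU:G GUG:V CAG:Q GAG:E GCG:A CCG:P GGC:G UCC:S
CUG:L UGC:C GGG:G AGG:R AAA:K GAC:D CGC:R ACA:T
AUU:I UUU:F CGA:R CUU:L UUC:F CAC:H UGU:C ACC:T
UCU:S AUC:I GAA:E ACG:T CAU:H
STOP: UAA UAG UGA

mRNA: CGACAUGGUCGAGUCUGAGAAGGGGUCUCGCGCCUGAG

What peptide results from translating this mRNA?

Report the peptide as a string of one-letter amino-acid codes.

start AUG at pos 4
pos 4: AUG -> M; peptide=M
pos 7: GUC -> V; peptide=MV
pos 10: GAG -> E; peptide=MVE
pos 13: UCU -> S; peptide=MVES
pos 16: GAG -> E; peptide=MVESE
pos 19: AAG -> K; peptide=MVESEK
pos 22: GGG -> G; peptide=MVESEKG
pos 25: UCU -> S; peptide=MVESEKGS
pos 28: CGC -> R; peptide=MVESEKGSR
pos 31: GCC -> A; peptide=MVESEKGSRA
pos 34: UGA -> STOP

Answer: MVESEKGSRA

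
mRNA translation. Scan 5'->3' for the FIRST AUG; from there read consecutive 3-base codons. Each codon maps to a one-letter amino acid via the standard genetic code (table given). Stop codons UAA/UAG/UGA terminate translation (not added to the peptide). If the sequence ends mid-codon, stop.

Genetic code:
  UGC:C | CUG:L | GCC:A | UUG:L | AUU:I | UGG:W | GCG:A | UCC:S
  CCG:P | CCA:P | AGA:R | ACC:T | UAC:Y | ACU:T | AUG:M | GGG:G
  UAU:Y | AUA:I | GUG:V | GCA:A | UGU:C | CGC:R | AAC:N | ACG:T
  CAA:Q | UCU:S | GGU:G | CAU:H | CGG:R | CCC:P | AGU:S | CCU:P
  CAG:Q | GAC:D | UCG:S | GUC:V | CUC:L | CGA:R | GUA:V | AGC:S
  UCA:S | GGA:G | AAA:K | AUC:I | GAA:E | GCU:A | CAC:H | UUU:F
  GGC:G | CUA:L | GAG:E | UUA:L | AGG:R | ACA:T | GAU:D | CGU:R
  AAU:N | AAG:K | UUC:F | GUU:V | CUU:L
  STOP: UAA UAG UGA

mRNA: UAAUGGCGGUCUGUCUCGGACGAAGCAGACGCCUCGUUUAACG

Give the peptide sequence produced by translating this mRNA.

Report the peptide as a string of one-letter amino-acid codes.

Answer: MAVCLGRSRRLV

Derivation:
start AUG at pos 2
pos 2: AUG -> M; peptide=M
pos 5: GCG -> A; peptide=MA
pos 8: GUC -> V; peptide=MAV
pos 11: UGU -> C; peptide=MAVC
pos 14: CUC -> L; peptide=MAVCL
pos 17: GGA -> G; peptide=MAVCLG
pos 20: CGA -> R; peptide=MAVCLGR
pos 23: AGC -> S; peptide=MAVCLGRS
pos 26: AGA -> R; peptide=MAVCLGRSR
pos 29: CGC -> R; peptide=MAVCLGRSRR
pos 32: CUC -> L; peptide=MAVCLGRSRRL
pos 35: GUU -> V; peptide=MAVCLGRSRRLV
pos 38: UAA -> STOP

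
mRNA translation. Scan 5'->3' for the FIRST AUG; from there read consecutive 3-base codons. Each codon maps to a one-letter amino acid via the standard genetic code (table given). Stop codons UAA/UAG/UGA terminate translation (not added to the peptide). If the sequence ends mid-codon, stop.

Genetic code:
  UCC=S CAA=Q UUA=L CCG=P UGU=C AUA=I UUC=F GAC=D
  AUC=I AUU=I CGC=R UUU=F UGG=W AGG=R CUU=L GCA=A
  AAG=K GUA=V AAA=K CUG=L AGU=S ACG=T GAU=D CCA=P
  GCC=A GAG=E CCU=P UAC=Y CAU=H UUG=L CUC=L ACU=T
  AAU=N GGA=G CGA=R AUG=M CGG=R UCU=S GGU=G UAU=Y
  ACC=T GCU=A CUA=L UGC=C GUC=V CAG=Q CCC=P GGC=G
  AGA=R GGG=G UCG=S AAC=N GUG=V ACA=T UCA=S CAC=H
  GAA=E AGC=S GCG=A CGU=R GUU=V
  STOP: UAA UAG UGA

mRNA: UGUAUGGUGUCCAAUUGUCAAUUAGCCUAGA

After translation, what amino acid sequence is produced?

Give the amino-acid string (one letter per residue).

Answer: MVSNCQLA

Derivation:
start AUG at pos 3
pos 3: AUG -> M; peptide=M
pos 6: GUG -> V; peptide=MV
pos 9: UCC -> S; peptide=MVS
pos 12: AAU -> N; peptide=MVSN
pos 15: UGU -> C; peptide=MVSNC
pos 18: CAA -> Q; peptide=MVSNCQ
pos 21: UUA -> L; peptide=MVSNCQL
pos 24: GCC -> A; peptide=MVSNCQLA
pos 27: UAG -> STOP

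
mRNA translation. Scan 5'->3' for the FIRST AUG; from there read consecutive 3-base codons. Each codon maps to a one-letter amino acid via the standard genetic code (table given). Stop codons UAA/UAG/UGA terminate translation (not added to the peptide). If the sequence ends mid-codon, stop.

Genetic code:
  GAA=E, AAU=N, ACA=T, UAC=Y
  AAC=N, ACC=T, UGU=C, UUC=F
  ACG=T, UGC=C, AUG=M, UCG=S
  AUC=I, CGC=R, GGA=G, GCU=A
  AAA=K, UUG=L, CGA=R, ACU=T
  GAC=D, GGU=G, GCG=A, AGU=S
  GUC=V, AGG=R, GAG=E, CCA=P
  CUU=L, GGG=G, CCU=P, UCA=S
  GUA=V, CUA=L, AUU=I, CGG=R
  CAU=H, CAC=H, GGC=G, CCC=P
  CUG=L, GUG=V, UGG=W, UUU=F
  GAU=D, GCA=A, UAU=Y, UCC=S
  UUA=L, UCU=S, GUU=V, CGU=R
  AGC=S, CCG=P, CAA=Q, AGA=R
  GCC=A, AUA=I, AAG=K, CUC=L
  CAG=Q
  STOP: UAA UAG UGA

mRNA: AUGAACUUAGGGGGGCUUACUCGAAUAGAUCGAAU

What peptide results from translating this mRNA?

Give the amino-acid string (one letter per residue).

start AUG at pos 0
pos 0: AUG -> M; peptide=M
pos 3: AAC -> N; peptide=MN
pos 6: UUA -> L; peptide=MNL
pos 9: GGG -> G; peptide=MNLG
pos 12: GGG -> G; peptide=MNLGG
pos 15: CUU -> L; peptide=MNLGGL
pos 18: ACU -> T; peptide=MNLGGLT
pos 21: CGA -> R; peptide=MNLGGLTR
pos 24: AUA -> I; peptide=MNLGGLTRI
pos 27: GAU -> D; peptide=MNLGGLTRID
pos 30: CGA -> R; peptide=MNLGGLTRIDR
pos 33: only 2 nt remain (<3), stop (end of mRNA)

Answer: MNLGGLTRIDR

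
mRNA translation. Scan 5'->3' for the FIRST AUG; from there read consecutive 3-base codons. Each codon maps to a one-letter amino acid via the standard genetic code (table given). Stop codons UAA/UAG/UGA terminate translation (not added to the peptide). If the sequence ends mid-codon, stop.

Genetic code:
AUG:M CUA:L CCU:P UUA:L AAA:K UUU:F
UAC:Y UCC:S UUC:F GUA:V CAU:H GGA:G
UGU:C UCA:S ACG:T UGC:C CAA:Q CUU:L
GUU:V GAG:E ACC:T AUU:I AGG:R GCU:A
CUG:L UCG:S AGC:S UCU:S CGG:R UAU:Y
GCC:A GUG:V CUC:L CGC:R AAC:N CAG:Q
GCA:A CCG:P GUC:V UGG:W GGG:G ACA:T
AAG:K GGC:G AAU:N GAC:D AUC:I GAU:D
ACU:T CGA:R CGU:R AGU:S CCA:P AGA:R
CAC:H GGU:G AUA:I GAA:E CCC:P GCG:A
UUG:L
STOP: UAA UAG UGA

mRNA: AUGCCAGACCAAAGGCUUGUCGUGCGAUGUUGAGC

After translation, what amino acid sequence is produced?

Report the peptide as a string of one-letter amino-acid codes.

Answer: MPDQRLVVRC

Derivation:
start AUG at pos 0
pos 0: AUG -> M; peptide=M
pos 3: CCA -> P; peptide=MP
pos 6: GAC -> D; peptide=MPD
pos 9: CAA -> Q; peptide=MPDQ
pos 12: AGG -> R; peptide=MPDQR
pos 15: CUU -> L; peptide=MPDQRL
pos 18: GUC -> V; peptide=MPDQRLV
pos 21: GUG -> V; peptide=MPDQRLVV
pos 24: CGA -> R; peptide=MPDQRLVVR
pos 27: UGU -> C; peptide=MPDQRLVVRC
pos 30: UGA -> STOP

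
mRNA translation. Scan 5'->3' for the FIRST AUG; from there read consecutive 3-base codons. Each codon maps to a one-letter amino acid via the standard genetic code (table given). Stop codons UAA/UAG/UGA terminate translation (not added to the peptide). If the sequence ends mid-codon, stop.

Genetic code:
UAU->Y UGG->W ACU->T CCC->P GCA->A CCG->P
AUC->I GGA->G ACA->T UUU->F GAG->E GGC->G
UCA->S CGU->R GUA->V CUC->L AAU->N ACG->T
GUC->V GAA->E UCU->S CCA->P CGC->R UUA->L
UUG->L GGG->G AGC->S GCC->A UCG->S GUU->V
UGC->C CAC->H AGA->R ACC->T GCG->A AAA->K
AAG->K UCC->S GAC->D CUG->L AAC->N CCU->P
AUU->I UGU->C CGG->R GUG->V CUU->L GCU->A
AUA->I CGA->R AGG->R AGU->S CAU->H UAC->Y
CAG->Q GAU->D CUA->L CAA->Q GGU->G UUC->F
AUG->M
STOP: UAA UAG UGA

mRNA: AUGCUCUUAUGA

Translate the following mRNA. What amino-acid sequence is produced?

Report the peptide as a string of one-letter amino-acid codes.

Answer: MLL

Derivation:
start AUG at pos 0
pos 0: AUG -> M; peptide=M
pos 3: CUC -> L; peptide=ML
pos 6: UUA -> L; peptide=MLL
pos 9: UGA -> STOP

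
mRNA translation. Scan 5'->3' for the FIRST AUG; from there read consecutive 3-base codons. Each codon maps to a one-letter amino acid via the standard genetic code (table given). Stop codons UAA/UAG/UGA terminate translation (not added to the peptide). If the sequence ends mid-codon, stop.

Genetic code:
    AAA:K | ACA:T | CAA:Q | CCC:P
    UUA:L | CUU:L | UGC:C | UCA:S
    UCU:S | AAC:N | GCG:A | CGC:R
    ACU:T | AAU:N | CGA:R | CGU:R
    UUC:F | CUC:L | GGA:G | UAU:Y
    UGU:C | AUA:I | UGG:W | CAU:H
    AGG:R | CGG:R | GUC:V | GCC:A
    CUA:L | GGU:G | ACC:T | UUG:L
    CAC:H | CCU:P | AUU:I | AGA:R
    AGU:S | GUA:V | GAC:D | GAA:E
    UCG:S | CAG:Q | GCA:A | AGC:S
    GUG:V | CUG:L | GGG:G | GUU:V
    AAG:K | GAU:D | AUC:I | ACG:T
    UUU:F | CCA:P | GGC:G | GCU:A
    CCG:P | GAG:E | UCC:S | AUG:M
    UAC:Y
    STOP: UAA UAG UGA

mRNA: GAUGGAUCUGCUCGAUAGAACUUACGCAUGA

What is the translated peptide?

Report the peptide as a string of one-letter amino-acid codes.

start AUG at pos 1
pos 1: AUG -> M; peptide=M
pos 4: GAU -> D; peptide=MD
pos 7: CUG -> L; peptide=MDL
pos 10: CUC -> L; peptide=MDLL
pos 13: GAU -> D; peptide=MDLLD
pos 16: AGA -> R; peptide=MDLLDR
pos 19: ACU -> T; peptide=MDLLDRT
pos 22: UAC -> Y; peptide=MDLLDRTY
pos 25: GCA -> A; peptide=MDLLDRTYA
pos 28: UGA -> STOP

Answer: MDLLDRTYA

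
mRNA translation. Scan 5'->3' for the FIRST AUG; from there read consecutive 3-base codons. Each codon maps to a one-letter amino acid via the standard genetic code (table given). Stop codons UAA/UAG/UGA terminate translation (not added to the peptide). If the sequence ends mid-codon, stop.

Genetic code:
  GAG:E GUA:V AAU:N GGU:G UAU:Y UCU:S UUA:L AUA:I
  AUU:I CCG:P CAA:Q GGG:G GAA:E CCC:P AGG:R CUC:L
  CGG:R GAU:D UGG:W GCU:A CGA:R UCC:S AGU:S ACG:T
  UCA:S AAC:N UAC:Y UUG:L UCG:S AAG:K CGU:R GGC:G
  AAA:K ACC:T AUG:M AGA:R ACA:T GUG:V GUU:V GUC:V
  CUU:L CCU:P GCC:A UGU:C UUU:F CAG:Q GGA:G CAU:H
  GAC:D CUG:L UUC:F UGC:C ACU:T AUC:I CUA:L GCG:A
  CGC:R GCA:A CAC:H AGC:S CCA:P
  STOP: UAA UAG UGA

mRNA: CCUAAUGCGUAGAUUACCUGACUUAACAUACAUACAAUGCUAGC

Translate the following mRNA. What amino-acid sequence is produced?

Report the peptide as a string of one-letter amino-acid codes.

Answer: MRRLPDLTYIQC

Derivation:
start AUG at pos 4
pos 4: AUG -> M; peptide=M
pos 7: CGU -> R; peptide=MR
pos 10: AGA -> R; peptide=MRR
pos 13: UUA -> L; peptide=MRRL
pos 16: CCU -> P; peptide=MRRLP
pos 19: GAC -> D; peptide=MRRLPD
pos 22: UUA -> L; peptide=MRRLPDL
pos 25: ACA -> T; peptide=MRRLPDLT
pos 28: UAC -> Y; peptide=MRRLPDLTY
pos 31: AUA -> I; peptide=MRRLPDLTYI
pos 34: CAA -> Q; peptide=MRRLPDLTYIQ
pos 37: UGC -> C; peptide=MRRLPDLTYIQC
pos 40: UAG -> STOP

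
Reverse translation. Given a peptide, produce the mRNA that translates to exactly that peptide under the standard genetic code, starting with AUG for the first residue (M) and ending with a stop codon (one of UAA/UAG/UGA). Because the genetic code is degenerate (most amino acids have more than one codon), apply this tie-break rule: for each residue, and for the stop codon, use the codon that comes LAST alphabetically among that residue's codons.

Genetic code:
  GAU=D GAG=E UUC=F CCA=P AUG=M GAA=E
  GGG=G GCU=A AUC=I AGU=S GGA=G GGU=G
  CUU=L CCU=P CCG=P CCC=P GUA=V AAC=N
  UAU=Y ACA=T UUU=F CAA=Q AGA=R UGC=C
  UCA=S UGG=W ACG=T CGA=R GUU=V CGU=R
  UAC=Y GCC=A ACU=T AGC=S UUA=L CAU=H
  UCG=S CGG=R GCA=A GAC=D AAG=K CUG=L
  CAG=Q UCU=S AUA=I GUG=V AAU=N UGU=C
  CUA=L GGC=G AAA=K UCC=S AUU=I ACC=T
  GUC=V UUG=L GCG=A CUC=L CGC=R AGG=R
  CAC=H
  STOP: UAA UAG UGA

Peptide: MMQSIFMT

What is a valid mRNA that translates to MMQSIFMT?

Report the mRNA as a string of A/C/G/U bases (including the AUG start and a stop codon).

Answer: mRNA: AUGAUGCAGUCUAUUUUUAUGACUUGA

Derivation:
residue 1: M -> AUG (start codon)
residue 2: M -> AUG (only codon)
residue 3: Q codons sorted = CAA,CAG -> pick last = CAG
residue 4: S codons sorted = AGC,AGU,UCA,UCC,UCG,UCU -> pick last = UCU
residue 5: I codons sorted = AUA,AUC,AUU -> pick last = AUU
residue 6: F codons sorted = UUC,UUU -> pick last = UUU
residue 7: M -> AUG (only codon)
residue 8: T codons sorted = ACA,ACC,ACG,ACU -> pick last = ACU
terminator: stop codons sorted = UAA,UAG,UGA -> pick last = UGA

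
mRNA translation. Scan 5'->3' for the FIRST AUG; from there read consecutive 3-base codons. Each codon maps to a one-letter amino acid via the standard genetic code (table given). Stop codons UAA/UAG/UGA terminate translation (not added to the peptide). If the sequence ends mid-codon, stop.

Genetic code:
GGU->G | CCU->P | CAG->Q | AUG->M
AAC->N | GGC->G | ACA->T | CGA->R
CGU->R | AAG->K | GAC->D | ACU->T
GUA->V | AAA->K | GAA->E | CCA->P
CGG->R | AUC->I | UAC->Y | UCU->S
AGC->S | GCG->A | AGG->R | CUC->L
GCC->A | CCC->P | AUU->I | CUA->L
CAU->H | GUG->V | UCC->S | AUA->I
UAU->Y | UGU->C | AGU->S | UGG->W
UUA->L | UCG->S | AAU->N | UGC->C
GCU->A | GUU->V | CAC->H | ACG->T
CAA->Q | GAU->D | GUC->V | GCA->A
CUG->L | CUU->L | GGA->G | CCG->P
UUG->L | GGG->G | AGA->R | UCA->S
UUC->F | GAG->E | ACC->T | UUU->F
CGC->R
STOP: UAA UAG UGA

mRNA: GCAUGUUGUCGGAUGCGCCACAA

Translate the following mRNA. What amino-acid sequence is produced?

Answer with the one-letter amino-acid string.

start AUG at pos 2
pos 2: AUG -> M; peptide=M
pos 5: UUG -> L; peptide=ML
pos 8: UCG -> S; peptide=MLS
pos 11: GAU -> D; peptide=MLSD
pos 14: GCG -> A; peptide=MLSDA
pos 17: CCA -> P; peptide=MLSDAP
pos 20: CAA -> Q; peptide=MLSDAPQ
pos 23: only 0 nt remain (<3), stop (end of mRNA)

Answer: MLSDAPQ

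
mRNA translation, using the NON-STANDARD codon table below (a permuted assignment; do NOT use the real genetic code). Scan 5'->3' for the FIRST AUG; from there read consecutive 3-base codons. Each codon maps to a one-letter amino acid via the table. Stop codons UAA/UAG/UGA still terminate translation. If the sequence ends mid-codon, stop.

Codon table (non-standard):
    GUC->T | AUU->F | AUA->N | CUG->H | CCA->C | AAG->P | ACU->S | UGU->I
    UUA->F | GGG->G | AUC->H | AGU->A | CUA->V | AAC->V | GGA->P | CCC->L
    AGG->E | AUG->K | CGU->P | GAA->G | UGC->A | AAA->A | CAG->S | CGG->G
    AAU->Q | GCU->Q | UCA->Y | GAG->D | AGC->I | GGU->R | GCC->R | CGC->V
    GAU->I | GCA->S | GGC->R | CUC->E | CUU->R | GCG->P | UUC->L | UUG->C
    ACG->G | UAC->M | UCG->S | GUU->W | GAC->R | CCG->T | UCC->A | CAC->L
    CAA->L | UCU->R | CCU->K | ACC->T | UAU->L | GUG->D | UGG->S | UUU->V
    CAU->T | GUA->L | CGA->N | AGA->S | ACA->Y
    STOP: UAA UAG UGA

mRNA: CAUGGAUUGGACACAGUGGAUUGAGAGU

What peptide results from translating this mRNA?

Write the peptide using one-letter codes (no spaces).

start AUG at pos 1
pos 1: AUG -> K; peptide=K
pos 4: GAU -> I; peptide=KI
pos 7: UGG -> S; peptide=KIS
pos 10: ACA -> Y; peptide=KISY
pos 13: CAG -> S; peptide=KISYS
pos 16: UGG -> S; peptide=KISYSS
pos 19: AUU -> F; peptide=KISYSSF
pos 22: GAG -> D; peptide=KISYSSFD
pos 25: AGU -> A; peptide=KISYSSFDA
pos 28: only 0 nt remain (<3), stop (end of mRNA)

Answer: KISYSSFDA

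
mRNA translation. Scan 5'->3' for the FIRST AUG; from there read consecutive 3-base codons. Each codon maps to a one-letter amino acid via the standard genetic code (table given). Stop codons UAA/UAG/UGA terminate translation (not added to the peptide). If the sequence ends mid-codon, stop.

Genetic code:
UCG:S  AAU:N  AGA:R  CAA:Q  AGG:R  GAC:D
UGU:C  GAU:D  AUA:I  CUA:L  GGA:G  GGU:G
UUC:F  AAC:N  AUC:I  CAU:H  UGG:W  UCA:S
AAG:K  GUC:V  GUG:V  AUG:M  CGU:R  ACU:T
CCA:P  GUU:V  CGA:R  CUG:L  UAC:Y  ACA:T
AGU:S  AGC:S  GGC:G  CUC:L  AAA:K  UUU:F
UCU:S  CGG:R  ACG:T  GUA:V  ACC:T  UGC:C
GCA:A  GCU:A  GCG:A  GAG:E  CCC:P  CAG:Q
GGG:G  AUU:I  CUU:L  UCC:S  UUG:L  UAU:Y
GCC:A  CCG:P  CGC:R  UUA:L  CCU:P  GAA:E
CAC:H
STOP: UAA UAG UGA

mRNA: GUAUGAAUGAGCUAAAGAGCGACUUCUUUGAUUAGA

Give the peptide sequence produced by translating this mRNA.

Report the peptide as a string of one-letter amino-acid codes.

Answer: MNELKSDFFD

Derivation:
start AUG at pos 2
pos 2: AUG -> M; peptide=M
pos 5: AAU -> N; peptide=MN
pos 8: GAG -> E; peptide=MNE
pos 11: CUA -> L; peptide=MNEL
pos 14: AAG -> K; peptide=MNELK
pos 17: AGC -> S; peptide=MNELKS
pos 20: GAC -> D; peptide=MNELKSD
pos 23: UUC -> F; peptide=MNELKSDF
pos 26: UUU -> F; peptide=MNELKSDFF
pos 29: GAU -> D; peptide=MNELKSDFFD
pos 32: UAG -> STOP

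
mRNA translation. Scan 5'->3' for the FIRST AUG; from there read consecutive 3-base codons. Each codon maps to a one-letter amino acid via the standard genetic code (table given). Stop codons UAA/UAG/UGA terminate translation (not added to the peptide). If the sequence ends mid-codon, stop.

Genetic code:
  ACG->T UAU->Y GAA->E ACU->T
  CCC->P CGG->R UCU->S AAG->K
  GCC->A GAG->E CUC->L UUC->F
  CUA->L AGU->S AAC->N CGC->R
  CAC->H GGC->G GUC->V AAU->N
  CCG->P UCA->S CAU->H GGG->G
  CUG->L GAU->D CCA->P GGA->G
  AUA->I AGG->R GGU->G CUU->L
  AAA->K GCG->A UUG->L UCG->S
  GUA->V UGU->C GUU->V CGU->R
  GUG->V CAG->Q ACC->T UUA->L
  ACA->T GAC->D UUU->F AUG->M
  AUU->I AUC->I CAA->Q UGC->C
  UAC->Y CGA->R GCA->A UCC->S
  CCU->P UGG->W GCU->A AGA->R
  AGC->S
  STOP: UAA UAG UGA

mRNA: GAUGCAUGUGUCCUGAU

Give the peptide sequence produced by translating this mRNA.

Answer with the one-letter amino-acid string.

start AUG at pos 1
pos 1: AUG -> M; peptide=M
pos 4: CAU -> H; peptide=MH
pos 7: GUG -> V; peptide=MHV
pos 10: UCC -> S; peptide=MHVS
pos 13: UGA -> STOP

Answer: MHVS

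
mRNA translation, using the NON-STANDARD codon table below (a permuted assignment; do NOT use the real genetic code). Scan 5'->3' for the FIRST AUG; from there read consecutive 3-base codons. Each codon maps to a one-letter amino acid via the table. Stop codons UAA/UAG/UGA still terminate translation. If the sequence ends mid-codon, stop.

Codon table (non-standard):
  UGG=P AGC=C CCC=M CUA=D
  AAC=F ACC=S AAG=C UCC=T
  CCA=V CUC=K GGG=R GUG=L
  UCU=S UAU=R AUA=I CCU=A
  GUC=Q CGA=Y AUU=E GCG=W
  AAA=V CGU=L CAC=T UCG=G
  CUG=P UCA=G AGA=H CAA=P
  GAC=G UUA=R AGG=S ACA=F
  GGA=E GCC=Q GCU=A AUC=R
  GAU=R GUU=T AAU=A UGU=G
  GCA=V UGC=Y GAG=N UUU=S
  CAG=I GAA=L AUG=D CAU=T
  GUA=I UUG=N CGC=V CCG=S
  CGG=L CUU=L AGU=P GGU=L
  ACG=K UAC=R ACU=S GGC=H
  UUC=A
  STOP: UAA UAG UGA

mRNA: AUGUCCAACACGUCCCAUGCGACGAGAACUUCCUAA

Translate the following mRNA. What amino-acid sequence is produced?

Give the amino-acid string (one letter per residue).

start AUG at pos 0
pos 0: AUG -> D; peptide=D
pos 3: UCC -> T; peptide=DT
pos 6: AAC -> F; peptide=DTF
pos 9: ACG -> K; peptide=DTFK
pos 12: UCC -> T; peptide=DTFKT
pos 15: CAU -> T; peptide=DTFKTT
pos 18: GCG -> W; peptide=DTFKTTW
pos 21: ACG -> K; peptide=DTFKTTWK
pos 24: AGA -> H; peptide=DTFKTTWKH
pos 27: ACU -> S; peptide=DTFKTTWKHS
pos 30: UCC -> T; peptide=DTFKTTWKHST
pos 33: UAA -> STOP

Answer: DTFKTTWKHST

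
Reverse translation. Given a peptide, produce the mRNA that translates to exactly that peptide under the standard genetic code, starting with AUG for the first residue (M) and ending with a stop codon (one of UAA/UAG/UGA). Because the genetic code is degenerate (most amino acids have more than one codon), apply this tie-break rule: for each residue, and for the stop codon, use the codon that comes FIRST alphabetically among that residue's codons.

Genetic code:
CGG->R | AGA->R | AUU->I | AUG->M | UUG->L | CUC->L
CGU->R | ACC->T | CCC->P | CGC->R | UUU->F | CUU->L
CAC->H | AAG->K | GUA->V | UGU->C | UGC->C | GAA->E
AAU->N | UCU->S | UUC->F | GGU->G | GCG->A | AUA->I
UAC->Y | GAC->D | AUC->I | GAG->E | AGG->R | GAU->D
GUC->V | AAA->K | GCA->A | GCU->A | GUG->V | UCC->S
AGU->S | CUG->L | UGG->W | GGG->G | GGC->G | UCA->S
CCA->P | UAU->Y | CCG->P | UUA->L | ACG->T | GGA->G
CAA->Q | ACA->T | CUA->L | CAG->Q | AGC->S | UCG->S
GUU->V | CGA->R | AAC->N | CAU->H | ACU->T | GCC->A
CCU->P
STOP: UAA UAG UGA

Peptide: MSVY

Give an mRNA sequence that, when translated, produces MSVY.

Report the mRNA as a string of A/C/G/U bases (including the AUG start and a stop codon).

residue 1: M -> AUG (start codon)
residue 2: S codons sorted = AGC,AGU,UCA,UCC,UCG,UCU -> pick first = AGC
residue 3: V codons sorted = GUA,GUC,GUG,GUU -> pick first = GUA
residue 4: Y codons sorted = UAC,UAU -> pick first = UAC
terminator: stop codons sorted = UAA,UAG,UGA -> pick first = UAA

Answer: mRNA: AUGAGCGUAUACUAA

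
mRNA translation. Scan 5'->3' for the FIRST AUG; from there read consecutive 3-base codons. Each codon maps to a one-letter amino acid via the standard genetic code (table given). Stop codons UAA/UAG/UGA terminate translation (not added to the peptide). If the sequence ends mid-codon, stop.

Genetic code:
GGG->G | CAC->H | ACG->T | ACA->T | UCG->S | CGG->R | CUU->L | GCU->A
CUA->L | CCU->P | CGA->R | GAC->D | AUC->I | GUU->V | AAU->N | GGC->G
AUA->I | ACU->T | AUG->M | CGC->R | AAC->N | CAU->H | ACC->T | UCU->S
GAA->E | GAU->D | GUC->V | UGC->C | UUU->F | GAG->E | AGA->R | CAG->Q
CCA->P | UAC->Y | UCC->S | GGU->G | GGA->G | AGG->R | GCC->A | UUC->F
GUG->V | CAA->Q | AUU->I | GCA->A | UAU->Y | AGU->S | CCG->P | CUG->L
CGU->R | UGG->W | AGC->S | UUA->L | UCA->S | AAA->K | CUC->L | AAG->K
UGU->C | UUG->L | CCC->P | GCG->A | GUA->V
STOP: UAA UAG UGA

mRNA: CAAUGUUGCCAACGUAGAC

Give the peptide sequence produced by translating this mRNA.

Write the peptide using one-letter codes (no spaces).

Answer: MLPT

Derivation:
start AUG at pos 2
pos 2: AUG -> M; peptide=M
pos 5: UUG -> L; peptide=ML
pos 8: CCA -> P; peptide=MLP
pos 11: ACG -> T; peptide=MLPT
pos 14: UAG -> STOP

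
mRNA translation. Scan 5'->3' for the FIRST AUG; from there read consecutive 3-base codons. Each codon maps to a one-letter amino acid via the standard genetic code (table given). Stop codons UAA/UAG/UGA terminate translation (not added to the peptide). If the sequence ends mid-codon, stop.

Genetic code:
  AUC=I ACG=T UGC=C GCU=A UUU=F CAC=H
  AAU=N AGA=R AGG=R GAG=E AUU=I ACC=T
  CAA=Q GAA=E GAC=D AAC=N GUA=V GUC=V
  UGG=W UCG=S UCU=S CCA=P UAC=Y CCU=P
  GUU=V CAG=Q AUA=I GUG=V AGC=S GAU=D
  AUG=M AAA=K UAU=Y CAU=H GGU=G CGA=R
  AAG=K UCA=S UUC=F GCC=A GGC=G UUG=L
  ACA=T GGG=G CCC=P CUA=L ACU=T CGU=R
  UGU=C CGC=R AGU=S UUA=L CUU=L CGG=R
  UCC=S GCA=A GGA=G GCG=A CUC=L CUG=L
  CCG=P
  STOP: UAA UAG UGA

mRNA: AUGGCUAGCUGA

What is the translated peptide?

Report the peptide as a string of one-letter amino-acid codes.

Answer: MAS

Derivation:
start AUG at pos 0
pos 0: AUG -> M; peptide=M
pos 3: GCU -> A; peptide=MA
pos 6: AGC -> S; peptide=MAS
pos 9: UGA -> STOP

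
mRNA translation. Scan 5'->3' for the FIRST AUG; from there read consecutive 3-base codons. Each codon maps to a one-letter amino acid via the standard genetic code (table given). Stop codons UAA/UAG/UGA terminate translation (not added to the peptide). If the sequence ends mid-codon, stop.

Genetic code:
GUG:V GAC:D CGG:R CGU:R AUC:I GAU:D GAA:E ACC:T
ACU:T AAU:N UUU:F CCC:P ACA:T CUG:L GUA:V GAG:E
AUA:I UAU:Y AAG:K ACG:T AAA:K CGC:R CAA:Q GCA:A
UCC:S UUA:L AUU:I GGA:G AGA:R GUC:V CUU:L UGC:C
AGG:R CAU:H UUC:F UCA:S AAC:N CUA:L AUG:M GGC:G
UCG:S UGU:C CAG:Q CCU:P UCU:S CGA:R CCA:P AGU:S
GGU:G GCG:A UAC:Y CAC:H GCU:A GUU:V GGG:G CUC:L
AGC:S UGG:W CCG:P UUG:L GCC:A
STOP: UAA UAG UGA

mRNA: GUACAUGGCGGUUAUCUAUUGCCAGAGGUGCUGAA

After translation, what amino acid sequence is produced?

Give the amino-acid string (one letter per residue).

Answer: MAVIYCQRC

Derivation:
start AUG at pos 4
pos 4: AUG -> M; peptide=M
pos 7: GCG -> A; peptide=MA
pos 10: GUU -> V; peptide=MAV
pos 13: AUC -> I; peptide=MAVI
pos 16: UAU -> Y; peptide=MAVIY
pos 19: UGC -> C; peptide=MAVIYC
pos 22: CAG -> Q; peptide=MAVIYCQ
pos 25: AGG -> R; peptide=MAVIYCQR
pos 28: UGC -> C; peptide=MAVIYCQRC
pos 31: UGA -> STOP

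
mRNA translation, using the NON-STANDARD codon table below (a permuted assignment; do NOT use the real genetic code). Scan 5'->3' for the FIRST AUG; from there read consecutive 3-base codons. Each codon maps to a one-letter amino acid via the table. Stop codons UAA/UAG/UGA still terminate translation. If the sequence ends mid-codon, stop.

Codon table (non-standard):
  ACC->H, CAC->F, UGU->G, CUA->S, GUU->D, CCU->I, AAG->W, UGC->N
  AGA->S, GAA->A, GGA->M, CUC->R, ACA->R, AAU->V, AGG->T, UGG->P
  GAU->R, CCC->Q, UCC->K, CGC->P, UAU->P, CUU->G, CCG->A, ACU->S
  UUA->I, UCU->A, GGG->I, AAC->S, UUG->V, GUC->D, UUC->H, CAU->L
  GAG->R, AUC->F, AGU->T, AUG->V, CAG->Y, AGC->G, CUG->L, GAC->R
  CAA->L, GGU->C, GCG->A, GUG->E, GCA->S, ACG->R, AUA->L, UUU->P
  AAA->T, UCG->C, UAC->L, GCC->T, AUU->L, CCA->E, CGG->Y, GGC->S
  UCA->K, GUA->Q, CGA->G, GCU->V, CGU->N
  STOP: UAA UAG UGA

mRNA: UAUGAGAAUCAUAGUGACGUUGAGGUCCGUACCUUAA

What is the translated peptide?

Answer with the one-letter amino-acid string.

start AUG at pos 1
pos 1: AUG -> V; peptide=V
pos 4: AGA -> S; peptide=VS
pos 7: AUC -> F; peptide=VSF
pos 10: AUA -> L; peptide=VSFL
pos 13: GUG -> E; peptide=VSFLE
pos 16: ACG -> R; peptide=VSFLER
pos 19: UUG -> V; peptide=VSFLERV
pos 22: AGG -> T; peptide=VSFLERVT
pos 25: UCC -> K; peptide=VSFLERVTK
pos 28: GUA -> Q; peptide=VSFLERVTKQ
pos 31: CCU -> I; peptide=VSFLERVTKQI
pos 34: UAA -> STOP

Answer: VSFLERVTKQI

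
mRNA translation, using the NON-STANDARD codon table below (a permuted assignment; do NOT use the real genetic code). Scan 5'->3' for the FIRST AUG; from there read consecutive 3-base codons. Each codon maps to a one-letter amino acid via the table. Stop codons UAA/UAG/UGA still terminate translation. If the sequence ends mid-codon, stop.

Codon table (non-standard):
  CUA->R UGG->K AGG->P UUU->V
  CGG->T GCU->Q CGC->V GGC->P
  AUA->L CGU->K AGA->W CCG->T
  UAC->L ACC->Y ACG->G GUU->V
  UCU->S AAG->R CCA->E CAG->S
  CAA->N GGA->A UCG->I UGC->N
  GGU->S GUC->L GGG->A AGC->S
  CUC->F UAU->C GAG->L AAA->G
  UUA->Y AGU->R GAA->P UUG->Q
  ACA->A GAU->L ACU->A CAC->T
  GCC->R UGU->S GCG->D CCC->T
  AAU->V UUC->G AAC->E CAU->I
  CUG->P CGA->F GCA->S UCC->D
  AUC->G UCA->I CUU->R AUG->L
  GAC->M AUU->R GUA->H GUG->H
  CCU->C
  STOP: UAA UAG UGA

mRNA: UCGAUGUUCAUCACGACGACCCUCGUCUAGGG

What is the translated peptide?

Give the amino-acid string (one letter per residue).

Answer: LGGGGYFL

Derivation:
start AUG at pos 3
pos 3: AUG -> L; peptide=L
pos 6: UUC -> G; peptide=LG
pos 9: AUC -> G; peptide=LGG
pos 12: ACG -> G; peptide=LGGG
pos 15: ACG -> G; peptide=LGGGG
pos 18: ACC -> Y; peptide=LGGGGY
pos 21: CUC -> F; peptide=LGGGGYF
pos 24: GUC -> L; peptide=LGGGGYFL
pos 27: UAG -> STOP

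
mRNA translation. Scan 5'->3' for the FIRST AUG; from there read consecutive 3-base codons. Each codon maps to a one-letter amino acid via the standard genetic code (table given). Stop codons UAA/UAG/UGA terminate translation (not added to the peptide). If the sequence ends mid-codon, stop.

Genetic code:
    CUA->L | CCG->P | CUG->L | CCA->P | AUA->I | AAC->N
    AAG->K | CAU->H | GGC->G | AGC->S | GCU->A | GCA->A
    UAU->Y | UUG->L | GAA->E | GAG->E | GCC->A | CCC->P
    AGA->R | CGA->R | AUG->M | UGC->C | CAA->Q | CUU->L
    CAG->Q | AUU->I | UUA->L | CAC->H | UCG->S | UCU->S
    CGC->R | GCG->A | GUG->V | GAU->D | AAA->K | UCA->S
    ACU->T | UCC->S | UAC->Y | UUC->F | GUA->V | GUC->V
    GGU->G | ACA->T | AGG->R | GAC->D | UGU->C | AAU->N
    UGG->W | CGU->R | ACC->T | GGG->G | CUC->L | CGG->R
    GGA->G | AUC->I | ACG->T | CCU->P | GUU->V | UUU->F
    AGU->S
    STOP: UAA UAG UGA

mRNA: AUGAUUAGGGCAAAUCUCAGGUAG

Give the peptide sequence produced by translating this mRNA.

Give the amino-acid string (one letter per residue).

start AUG at pos 0
pos 0: AUG -> M; peptide=M
pos 3: AUU -> I; peptide=MI
pos 6: AGG -> R; peptide=MIR
pos 9: GCA -> A; peptide=MIRA
pos 12: AAU -> N; peptide=MIRAN
pos 15: CUC -> L; peptide=MIRANL
pos 18: AGG -> R; peptide=MIRANLR
pos 21: UAG -> STOP

Answer: MIRANLR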